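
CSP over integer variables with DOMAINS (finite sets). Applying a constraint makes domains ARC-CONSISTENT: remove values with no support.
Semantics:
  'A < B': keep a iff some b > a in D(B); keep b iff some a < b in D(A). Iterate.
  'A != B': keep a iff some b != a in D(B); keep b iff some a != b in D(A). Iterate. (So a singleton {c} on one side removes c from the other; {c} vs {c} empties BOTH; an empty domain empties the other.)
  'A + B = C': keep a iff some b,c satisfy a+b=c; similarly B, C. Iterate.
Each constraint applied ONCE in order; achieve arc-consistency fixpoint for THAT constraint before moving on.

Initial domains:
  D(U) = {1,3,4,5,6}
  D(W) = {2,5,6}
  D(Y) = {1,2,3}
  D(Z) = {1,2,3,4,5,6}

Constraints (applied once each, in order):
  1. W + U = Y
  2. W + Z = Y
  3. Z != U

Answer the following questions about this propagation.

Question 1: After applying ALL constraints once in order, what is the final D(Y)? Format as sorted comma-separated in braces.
Constraint 1 (W + U = Y) on D(W)={2,5,6} D(U)={1,3,4,5,6} D(Y)={1,2,3}: W {2,5,6}->{2}; U {1,3,4,5,6}->{1}; Y {1,2,3}->{3}
Constraint 2 (W + Z = Y) on D(W)={2} D(Z)={1,2,3,4,5,6} D(Y)={3}: Z {1,2,3,4,5,6}->{1}
Constraint 3 (Z != U) on D(Z)={1} D(U)={1}: Z {1}->{}; U {1}->{}
So after all 3 constraints: D(Y) = {3}

Answer: {3}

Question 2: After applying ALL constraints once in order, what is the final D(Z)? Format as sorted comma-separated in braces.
Answer: {}

Derivation:
Constraint 1 (W + U = Y) on D(W)={2,5,6} D(U)={1,3,4,5,6} D(Y)={1,2,3}: W {2,5,6}->{2}; U {1,3,4,5,6}->{1}; Y {1,2,3}->{3}
Constraint 2 (W + Z = Y) on D(W)={2} D(Z)={1,2,3,4,5,6} D(Y)={3}: Z {1,2,3,4,5,6}->{1}
Constraint 3 (Z != U) on D(Z)={1} D(U)={1}: Z {1}->{}; U {1}->{}
So after all 3 constraints: D(Z) = {}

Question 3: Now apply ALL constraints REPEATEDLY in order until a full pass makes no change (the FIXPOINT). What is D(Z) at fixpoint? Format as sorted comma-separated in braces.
Answer: {}

Derivation:
pass 0 (initial): D(Z)={1,2,3,4,5,6}
pass 1: U {1,3,4,5,6}->{}; W {2,5,6}->{2}; Y {1,2,3}->{3}; Z {1,2,3,4,5,6}->{}
pass 2: W {2}->{}; Y {3}->{}
pass 3: no change
Fixpoint after 3 passes: D(Z) = {}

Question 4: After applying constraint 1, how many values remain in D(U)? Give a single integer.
Answer: 1

Derivation:
Constraint 1 (W + U = Y) on D(W)={2,5,6} D(U)={1,3,4,5,6} D(Y)={1,2,3}: W {2,5,6}->{2}; U {1,3,4,5,6}->{1}; Y {1,2,3}->{3}
So after constraint 1: D(U)={1}, size = 1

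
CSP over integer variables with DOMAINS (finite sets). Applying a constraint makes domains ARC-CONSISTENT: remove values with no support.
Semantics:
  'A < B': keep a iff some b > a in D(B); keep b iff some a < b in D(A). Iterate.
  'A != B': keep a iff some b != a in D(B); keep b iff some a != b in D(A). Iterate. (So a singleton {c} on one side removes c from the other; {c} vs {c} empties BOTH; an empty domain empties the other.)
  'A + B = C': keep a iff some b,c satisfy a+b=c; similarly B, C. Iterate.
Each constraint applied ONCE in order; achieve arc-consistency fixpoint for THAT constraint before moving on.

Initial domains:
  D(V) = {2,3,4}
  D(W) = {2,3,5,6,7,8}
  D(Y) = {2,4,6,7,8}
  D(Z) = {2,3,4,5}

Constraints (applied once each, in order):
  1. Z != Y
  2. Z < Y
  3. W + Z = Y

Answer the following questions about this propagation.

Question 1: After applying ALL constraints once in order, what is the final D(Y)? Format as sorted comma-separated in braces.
Constraint 1 (Z != Y) on D(Z)={2,3,4,5} D(Y)={2,4,6,7,8}: no change
Constraint 2 (Z < Y) on D(Z)={2,3,4,5} D(Y)={2,4,6,7,8}: Y {2,4,6,7,8}->{4,6,7,8}
Constraint 3 (W + Z = Y) on D(W)={2,3,5,6,7,8} D(Z)={2,3,4,5} D(Y)={4,6,7,8}: W {2,3,5,6,7,8}->{2,3,5,6}
So after all 3 constraints: D(Y) = {4,6,7,8}

Answer: {4,6,7,8}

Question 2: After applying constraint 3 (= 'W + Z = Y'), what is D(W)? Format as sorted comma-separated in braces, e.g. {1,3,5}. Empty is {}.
Answer: {2,3,5,6}

Derivation:
Constraint 1 (Z != Y) on D(Z)={2,3,4,5} D(Y)={2,4,6,7,8}: no change
Constraint 2 (Z < Y) on D(Z)={2,3,4,5} D(Y)={2,4,6,7,8}: Y {2,4,6,7,8}->{4,6,7,8}
Constraint 3 (W + Z = Y) on D(W)={2,3,5,6,7,8} D(Z)={2,3,4,5} D(Y)={4,6,7,8}: W {2,3,5,6,7,8}->{2,3,5,6}
So after constraint 3: D(W) = {2,3,5,6}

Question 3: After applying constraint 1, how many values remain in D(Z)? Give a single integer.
Constraint 1 (Z != Y) on D(Z)={2,3,4,5} D(Y)={2,4,6,7,8}: no change
So after constraint 1: D(Z)={2,3,4,5}, size = 4

Answer: 4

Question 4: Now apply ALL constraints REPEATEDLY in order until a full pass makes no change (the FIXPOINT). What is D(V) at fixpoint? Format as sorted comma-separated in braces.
Answer: {2,3,4}

Derivation:
pass 0 (initial): D(V)={2,3,4}
pass 1: W {2,3,5,6,7,8}->{2,3,5,6}; Y {2,4,6,7,8}->{4,6,7,8}
pass 2: no change
Fixpoint after 2 passes: D(V) = {2,3,4}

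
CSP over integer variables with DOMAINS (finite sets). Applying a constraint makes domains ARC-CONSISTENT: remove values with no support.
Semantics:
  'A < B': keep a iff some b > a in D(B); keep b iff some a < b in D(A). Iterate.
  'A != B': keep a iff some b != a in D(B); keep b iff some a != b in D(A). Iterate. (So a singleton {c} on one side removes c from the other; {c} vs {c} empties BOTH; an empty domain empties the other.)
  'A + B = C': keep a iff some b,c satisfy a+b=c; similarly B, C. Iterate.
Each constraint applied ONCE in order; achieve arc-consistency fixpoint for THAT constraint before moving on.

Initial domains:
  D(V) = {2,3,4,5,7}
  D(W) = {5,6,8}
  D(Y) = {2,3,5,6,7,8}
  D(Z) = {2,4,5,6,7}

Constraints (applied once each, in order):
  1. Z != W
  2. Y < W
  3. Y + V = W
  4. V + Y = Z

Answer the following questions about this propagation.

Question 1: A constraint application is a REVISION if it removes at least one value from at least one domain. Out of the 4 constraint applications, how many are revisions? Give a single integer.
Answer: 3

Derivation:
Constraint 1 (Z != W) on D(Z)={2,4,5,6,7} D(W)={5,6,8}: no change => not a revision
Constraint 2 (Y < W) on D(Y)={2,3,5,6,7,8} D(W)={5,6,8}: Y {2,3,5,6,7,8}->{2,3,5,6,7} => REVISION
Constraint 3 (Y + V = W) on D(Y)={2,3,5,6,7} D(V)={2,3,4,5,7} D(W)={5,6,8}: Y {2,3,5,6,7}->{2,3,5,6}; V {2,3,4,5,7}->{2,3,4,5} => REVISION
Constraint 4 (V + Y = Z) on D(V)={2,3,4,5} D(Y)={2,3,5,6} D(Z)={2,4,5,6,7}: Y {2,3,5,6}->{2,3,5}; Z {2,4,5,6,7}->{4,5,6,7} => REVISION
Total revisions = 3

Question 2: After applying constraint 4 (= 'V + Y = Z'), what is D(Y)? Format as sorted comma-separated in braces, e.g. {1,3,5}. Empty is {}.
Constraint 1 (Z != W) on D(Z)={2,4,5,6,7} D(W)={5,6,8}: no change
Constraint 2 (Y < W) on D(Y)={2,3,5,6,7,8} D(W)={5,6,8}: Y {2,3,5,6,7,8}->{2,3,5,6,7}
Constraint 3 (Y + V = W) on D(Y)={2,3,5,6,7} D(V)={2,3,4,5,7} D(W)={5,6,8}: Y {2,3,5,6,7}->{2,3,5,6}; V {2,3,4,5,7}->{2,3,4,5}
Constraint 4 (V + Y = Z) on D(V)={2,3,4,5} D(Y)={2,3,5,6} D(Z)={2,4,5,6,7}: Y {2,3,5,6}->{2,3,5}; Z {2,4,5,6,7}->{4,5,6,7}
So after constraint 4: D(Y) = {2,3,5}

Answer: {2,3,5}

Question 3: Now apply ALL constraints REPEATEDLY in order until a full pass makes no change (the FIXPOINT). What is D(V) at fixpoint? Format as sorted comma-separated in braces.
pass 0 (initial): D(V)={2,3,4,5,7}
pass 1: V {2,3,4,5,7}->{2,3,4,5}; Y {2,3,5,6,7,8}->{2,3,5}; Z {2,4,5,6,7}->{4,5,6,7}
pass 2: no change
Fixpoint after 2 passes: D(V) = {2,3,4,5}

Answer: {2,3,4,5}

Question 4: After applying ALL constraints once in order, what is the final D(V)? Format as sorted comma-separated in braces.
Answer: {2,3,4,5}

Derivation:
Constraint 1 (Z != W) on D(Z)={2,4,5,6,7} D(W)={5,6,8}: no change
Constraint 2 (Y < W) on D(Y)={2,3,5,6,7,8} D(W)={5,6,8}: Y {2,3,5,6,7,8}->{2,3,5,6,7}
Constraint 3 (Y + V = W) on D(Y)={2,3,5,6,7} D(V)={2,3,4,5,7} D(W)={5,6,8}: Y {2,3,5,6,7}->{2,3,5,6}; V {2,3,4,5,7}->{2,3,4,5}
Constraint 4 (V + Y = Z) on D(V)={2,3,4,5} D(Y)={2,3,5,6} D(Z)={2,4,5,6,7}: Y {2,3,5,6}->{2,3,5}; Z {2,4,5,6,7}->{4,5,6,7}
So after all 4 constraints: D(V) = {2,3,4,5}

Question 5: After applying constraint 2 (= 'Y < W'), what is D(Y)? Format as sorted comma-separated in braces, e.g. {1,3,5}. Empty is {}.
Answer: {2,3,5,6,7}

Derivation:
Constraint 1 (Z != W) on D(Z)={2,4,5,6,7} D(W)={5,6,8}: no change
Constraint 2 (Y < W) on D(Y)={2,3,5,6,7,8} D(W)={5,6,8}: Y {2,3,5,6,7,8}->{2,3,5,6,7}
So after constraint 2: D(Y) = {2,3,5,6,7}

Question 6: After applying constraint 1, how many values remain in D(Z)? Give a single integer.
Answer: 5

Derivation:
Constraint 1 (Z != W) on D(Z)={2,4,5,6,7} D(W)={5,6,8}: no change
So after constraint 1: D(Z)={2,4,5,6,7}, size = 5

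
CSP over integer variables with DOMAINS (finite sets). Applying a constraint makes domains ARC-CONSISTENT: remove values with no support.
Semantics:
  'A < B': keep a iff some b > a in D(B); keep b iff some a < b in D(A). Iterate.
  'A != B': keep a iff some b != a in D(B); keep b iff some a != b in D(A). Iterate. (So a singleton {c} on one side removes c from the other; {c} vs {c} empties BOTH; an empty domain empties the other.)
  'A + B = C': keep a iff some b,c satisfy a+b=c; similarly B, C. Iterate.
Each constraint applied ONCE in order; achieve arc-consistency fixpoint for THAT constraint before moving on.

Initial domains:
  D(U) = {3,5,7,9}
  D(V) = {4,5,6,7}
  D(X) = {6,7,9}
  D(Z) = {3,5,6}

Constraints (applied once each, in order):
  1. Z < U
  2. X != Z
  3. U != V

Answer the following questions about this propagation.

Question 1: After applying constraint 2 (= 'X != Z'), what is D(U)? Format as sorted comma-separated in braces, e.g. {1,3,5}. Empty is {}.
Constraint 1 (Z < U) on D(Z)={3,5,6} D(U)={3,5,7,9}: U {3,5,7,9}->{5,7,9}
Constraint 2 (X != Z) on D(X)={6,7,9} D(Z)={3,5,6}: no change
So after constraint 2: D(U) = {5,7,9}

Answer: {5,7,9}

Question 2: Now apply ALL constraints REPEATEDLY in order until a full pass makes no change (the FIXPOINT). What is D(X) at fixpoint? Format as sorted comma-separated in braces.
pass 0 (initial): D(X)={6,7,9}
pass 1: U {3,5,7,9}->{5,7,9}
pass 2: no change
Fixpoint after 2 passes: D(X) = {6,7,9}

Answer: {6,7,9}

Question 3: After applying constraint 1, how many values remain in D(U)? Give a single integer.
Answer: 3

Derivation:
Constraint 1 (Z < U) on D(Z)={3,5,6} D(U)={3,5,7,9}: U {3,5,7,9}->{5,7,9}
So after constraint 1: D(U)={5,7,9}, size = 3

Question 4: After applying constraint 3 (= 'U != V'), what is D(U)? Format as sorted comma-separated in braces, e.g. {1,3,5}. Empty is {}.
Answer: {5,7,9}

Derivation:
Constraint 1 (Z < U) on D(Z)={3,5,6} D(U)={3,5,7,9}: U {3,5,7,9}->{5,7,9}
Constraint 2 (X != Z) on D(X)={6,7,9} D(Z)={3,5,6}: no change
Constraint 3 (U != V) on D(U)={5,7,9} D(V)={4,5,6,7}: no change
So after constraint 3: D(U) = {5,7,9}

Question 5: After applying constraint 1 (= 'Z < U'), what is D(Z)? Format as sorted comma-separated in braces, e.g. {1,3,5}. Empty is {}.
Answer: {3,5,6}

Derivation:
Constraint 1 (Z < U) on D(Z)={3,5,6} D(U)={3,5,7,9}: U {3,5,7,9}->{5,7,9}
So after constraint 1: D(Z) = {3,5,6}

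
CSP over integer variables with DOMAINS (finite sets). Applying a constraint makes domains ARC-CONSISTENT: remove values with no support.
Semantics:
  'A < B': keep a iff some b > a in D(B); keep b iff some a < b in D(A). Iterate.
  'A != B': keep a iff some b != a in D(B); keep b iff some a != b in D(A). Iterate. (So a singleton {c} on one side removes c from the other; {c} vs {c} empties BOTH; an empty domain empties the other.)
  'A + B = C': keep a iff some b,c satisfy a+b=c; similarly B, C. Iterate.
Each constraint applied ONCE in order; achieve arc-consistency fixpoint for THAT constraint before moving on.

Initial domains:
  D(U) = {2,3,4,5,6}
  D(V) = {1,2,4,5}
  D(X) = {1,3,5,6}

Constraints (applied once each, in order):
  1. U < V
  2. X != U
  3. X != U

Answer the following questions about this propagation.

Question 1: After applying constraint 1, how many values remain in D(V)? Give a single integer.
Constraint 1 (U < V) on D(U)={2,3,4,5,6} D(V)={1,2,4,5}: U {2,3,4,5,6}->{2,3,4}; V {1,2,4,5}->{4,5}
So after constraint 1: D(V)={4,5}, size = 2

Answer: 2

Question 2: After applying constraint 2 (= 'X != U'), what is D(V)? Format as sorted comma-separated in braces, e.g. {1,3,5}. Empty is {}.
Answer: {4,5}

Derivation:
Constraint 1 (U < V) on D(U)={2,3,4,5,6} D(V)={1,2,4,5}: U {2,3,4,5,6}->{2,3,4}; V {1,2,4,5}->{4,5}
Constraint 2 (X != U) on D(X)={1,3,5,6} D(U)={2,3,4}: no change
So after constraint 2: D(V) = {4,5}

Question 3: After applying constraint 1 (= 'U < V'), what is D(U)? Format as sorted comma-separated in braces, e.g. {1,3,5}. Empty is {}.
Answer: {2,3,4}

Derivation:
Constraint 1 (U < V) on D(U)={2,3,4,5,6} D(V)={1,2,4,5}: U {2,3,4,5,6}->{2,3,4}; V {1,2,4,5}->{4,5}
So after constraint 1: D(U) = {2,3,4}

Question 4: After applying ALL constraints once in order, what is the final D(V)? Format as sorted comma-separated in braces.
Answer: {4,5}

Derivation:
Constraint 1 (U < V) on D(U)={2,3,4,5,6} D(V)={1,2,4,5}: U {2,3,4,5,6}->{2,3,4}; V {1,2,4,5}->{4,5}
Constraint 2 (X != U) on D(X)={1,3,5,6} D(U)={2,3,4}: no change
Constraint 3 (X != U) on D(X)={1,3,5,6} D(U)={2,3,4}: no change
So after all 3 constraints: D(V) = {4,5}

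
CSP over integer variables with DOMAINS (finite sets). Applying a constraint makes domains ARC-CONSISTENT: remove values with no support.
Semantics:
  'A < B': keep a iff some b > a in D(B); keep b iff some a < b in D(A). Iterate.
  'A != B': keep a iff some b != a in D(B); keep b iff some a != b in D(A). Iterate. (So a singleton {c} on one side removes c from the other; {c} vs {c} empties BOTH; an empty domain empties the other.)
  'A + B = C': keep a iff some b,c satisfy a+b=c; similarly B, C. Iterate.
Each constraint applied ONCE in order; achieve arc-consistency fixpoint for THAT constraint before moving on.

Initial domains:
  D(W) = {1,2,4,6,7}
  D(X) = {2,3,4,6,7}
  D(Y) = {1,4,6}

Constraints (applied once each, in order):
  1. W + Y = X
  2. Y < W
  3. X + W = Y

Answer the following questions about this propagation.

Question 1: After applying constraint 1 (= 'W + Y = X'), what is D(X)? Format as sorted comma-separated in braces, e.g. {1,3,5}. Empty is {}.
Constraint 1 (W + Y = X) on D(W)={1,2,4,6,7} D(Y)={1,4,6} D(X)={2,3,4,6,7}: W {1,2,4,6,7}->{1,2,6}; X {2,3,4,6,7}->{2,3,6,7}
So after constraint 1: D(X) = {2,3,6,7}

Answer: {2,3,6,7}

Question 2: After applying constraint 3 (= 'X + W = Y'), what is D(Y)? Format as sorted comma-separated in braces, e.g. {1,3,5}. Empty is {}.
Constraint 1 (W + Y = X) on D(W)={1,2,4,6,7} D(Y)={1,4,6} D(X)={2,3,4,6,7}: W {1,2,4,6,7}->{1,2,6}; X {2,3,4,6,7}->{2,3,6,7}
Constraint 2 (Y < W) on D(Y)={1,4,6} D(W)={1,2,6}: Y {1,4,6}->{1,4}; W {1,2,6}->{2,6}
Constraint 3 (X + W = Y) on D(X)={2,3,6,7} D(W)={2,6} D(Y)={1,4}: X {2,3,6,7}->{2}; W {2,6}->{2}; Y {1,4}->{4}
So after constraint 3: D(Y) = {4}

Answer: {4}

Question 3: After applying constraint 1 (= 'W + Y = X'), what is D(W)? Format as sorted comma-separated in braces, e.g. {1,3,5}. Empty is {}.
Constraint 1 (W + Y = X) on D(W)={1,2,4,6,7} D(Y)={1,4,6} D(X)={2,3,4,6,7}: W {1,2,4,6,7}->{1,2,6}; X {2,3,4,6,7}->{2,3,6,7}
So after constraint 1: D(W) = {1,2,6}

Answer: {1,2,6}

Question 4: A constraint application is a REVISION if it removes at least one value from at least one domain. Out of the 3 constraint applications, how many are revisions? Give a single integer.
Answer: 3

Derivation:
Constraint 1 (W + Y = X) on D(W)={1,2,4,6,7} D(Y)={1,4,6} D(X)={2,3,4,6,7}: W {1,2,4,6,7}->{1,2,6}; X {2,3,4,6,7}->{2,3,6,7} => REVISION
Constraint 2 (Y < W) on D(Y)={1,4,6} D(W)={1,2,6}: Y {1,4,6}->{1,4}; W {1,2,6}->{2,6} => REVISION
Constraint 3 (X + W = Y) on D(X)={2,3,6,7} D(W)={2,6} D(Y)={1,4}: X {2,3,6,7}->{2}; W {2,6}->{2}; Y {1,4}->{4} => REVISION
Total revisions = 3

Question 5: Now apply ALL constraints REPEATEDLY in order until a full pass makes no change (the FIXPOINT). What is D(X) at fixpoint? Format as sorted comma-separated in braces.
Answer: {}

Derivation:
pass 0 (initial): D(X)={2,3,4,6,7}
pass 1: W {1,2,4,6,7}->{2}; X {2,3,4,6,7}->{2}; Y {1,4,6}->{4}
pass 2: W {2}->{}; X {2}->{}; Y {4}->{}
pass 3: no change
Fixpoint after 3 passes: D(X) = {}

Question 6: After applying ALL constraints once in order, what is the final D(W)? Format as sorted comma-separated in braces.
Constraint 1 (W + Y = X) on D(W)={1,2,4,6,7} D(Y)={1,4,6} D(X)={2,3,4,6,7}: W {1,2,4,6,7}->{1,2,6}; X {2,3,4,6,7}->{2,3,6,7}
Constraint 2 (Y < W) on D(Y)={1,4,6} D(W)={1,2,6}: Y {1,4,6}->{1,4}; W {1,2,6}->{2,6}
Constraint 3 (X + W = Y) on D(X)={2,3,6,7} D(W)={2,6} D(Y)={1,4}: X {2,3,6,7}->{2}; W {2,6}->{2}; Y {1,4}->{4}
So after all 3 constraints: D(W) = {2}

Answer: {2}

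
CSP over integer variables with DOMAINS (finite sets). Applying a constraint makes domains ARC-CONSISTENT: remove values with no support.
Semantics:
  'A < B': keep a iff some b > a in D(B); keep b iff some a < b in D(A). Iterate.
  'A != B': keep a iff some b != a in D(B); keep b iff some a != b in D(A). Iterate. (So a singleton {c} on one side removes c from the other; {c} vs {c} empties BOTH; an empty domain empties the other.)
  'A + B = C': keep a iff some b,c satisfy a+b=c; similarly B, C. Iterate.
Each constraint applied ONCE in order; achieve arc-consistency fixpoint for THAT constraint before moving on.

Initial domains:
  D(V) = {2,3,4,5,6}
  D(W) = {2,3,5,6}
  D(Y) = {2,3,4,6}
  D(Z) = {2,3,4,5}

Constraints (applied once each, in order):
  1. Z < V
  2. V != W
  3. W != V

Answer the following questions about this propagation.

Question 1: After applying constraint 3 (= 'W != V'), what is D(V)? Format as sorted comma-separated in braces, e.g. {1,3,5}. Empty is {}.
Constraint 1 (Z < V) on D(Z)={2,3,4,5} D(V)={2,3,4,5,6}: V {2,3,4,5,6}->{3,4,5,6}
Constraint 2 (V != W) on D(V)={3,4,5,6} D(W)={2,3,5,6}: no change
Constraint 3 (W != V) on D(W)={2,3,5,6} D(V)={3,4,5,6}: no change
So after constraint 3: D(V) = {3,4,5,6}

Answer: {3,4,5,6}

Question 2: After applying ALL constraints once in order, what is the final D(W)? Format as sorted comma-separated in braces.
Constraint 1 (Z < V) on D(Z)={2,3,4,5} D(V)={2,3,4,5,6}: V {2,3,4,5,6}->{3,4,5,6}
Constraint 2 (V != W) on D(V)={3,4,5,6} D(W)={2,3,5,6}: no change
Constraint 3 (W != V) on D(W)={2,3,5,6} D(V)={3,4,5,6}: no change
So after all 3 constraints: D(W) = {2,3,5,6}

Answer: {2,3,5,6}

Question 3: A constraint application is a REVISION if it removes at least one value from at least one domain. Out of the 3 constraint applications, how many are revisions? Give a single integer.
Constraint 1 (Z < V) on D(Z)={2,3,4,5} D(V)={2,3,4,5,6}: V {2,3,4,5,6}->{3,4,5,6} => REVISION
Constraint 2 (V != W) on D(V)={3,4,5,6} D(W)={2,3,5,6}: no change => not a revision
Constraint 3 (W != V) on D(W)={2,3,5,6} D(V)={3,4,5,6}: no change => not a revision
Total revisions = 1

Answer: 1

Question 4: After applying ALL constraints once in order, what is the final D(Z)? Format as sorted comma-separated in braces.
Constraint 1 (Z < V) on D(Z)={2,3,4,5} D(V)={2,3,4,5,6}: V {2,3,4,5,6}->{3,4,5,6}
Constraint 2 (V != W) on D(V)={3,4,5,6} D(W)={2,3,5,6}: no change
Constraint 3 (W != V) on D(W)={2,3,5,6} D(V)={3,4,5,6}: no change
So after all 3 constraints: D(Z) = {2,3,4,5}

Answer: {2,3,4,5}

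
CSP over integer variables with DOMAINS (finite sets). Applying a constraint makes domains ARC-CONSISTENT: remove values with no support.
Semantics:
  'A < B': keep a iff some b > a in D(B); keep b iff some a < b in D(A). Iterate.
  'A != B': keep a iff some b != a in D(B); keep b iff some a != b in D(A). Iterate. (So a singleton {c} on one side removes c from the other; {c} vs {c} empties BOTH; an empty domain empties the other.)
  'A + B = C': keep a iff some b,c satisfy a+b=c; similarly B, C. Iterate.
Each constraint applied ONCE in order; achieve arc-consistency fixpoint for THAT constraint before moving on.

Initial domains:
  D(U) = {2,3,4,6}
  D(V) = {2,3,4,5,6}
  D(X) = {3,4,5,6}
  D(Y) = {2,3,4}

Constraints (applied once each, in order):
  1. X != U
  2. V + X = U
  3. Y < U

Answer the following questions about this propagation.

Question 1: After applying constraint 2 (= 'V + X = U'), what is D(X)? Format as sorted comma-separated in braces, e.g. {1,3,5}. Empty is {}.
Answer: {3,4}

Derivation:
Constraint 1 (X != U) on D(X)={3,4,5,6} D(U)={2,3,4,6}: no change
Constraint 2 (V + X = U) on D(V)={2,3,4,5,6} D(X)={3,4,5,6} D(U)={2,3,4,6}: V {2,3,4,5,6}->{2,3}; X {3,4,5,6}->{3,4}; U {2,3,4,6}->{6}
So after constraint 2: D(X) = {3,4}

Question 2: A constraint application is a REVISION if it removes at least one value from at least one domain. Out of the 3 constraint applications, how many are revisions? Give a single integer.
Constraint 1 (X != U) on D(X)={3,4,5,6} D(U)={2,3,4,6}: no change => not a revision
Constraint 2 (V + X = U) on D(V)={2,3,4,5,6} D(X)={3,4,5,6} D(U)={2,3,4,6}: V {2,3,4,5,6}->{2,3}; X {3,4,5,6}->{3,4}; U {2,3,4,6}->{6} => REVISION
Constraint 3 (Y < U) on D(Y)={2,3,4} D(U)={6}: no change => not a revision
Total revisions = 1

Answer: 1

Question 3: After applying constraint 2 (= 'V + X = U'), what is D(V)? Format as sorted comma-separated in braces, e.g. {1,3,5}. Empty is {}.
Answer: {2,3}

Derivation:
Constraint 1 (X != U) on D(X)={3,4,5,6} D(U)={2,3,4,6}: no change
Constraint 2 (V + X = U) on D(V)={2,3,4,5,6} D(X)={3,4,5,6} D(U)={2,3,4,6}: V {2,3,4,5,6}->{2,3}; X {3,4,5,6}->{3,4}; U {2,3,4,6}->{6}
So after constraint 2: D(V) = {2,3}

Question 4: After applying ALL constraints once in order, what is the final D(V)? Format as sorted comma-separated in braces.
Constraint 1 (X != U) on D(X)={3,4,5,6} D(U)={2,3,4,6}: no change
Constraint 2 (V + X = U) on D(V)={2,3,4,5,6} D(X)={3,4,5,6} D(U)={2,3,4,6}: V {2,3,4,5,6}->{2,3}; X {3,4,5,6}->{3,4}; U {2,3,4,6}->{6}
Constraint 3 (Y < U) on D(Y)={2,3,4} D(U)={6}: no change
So after all 3 constraints: D(V) = {2,3}

Answer: {2,3}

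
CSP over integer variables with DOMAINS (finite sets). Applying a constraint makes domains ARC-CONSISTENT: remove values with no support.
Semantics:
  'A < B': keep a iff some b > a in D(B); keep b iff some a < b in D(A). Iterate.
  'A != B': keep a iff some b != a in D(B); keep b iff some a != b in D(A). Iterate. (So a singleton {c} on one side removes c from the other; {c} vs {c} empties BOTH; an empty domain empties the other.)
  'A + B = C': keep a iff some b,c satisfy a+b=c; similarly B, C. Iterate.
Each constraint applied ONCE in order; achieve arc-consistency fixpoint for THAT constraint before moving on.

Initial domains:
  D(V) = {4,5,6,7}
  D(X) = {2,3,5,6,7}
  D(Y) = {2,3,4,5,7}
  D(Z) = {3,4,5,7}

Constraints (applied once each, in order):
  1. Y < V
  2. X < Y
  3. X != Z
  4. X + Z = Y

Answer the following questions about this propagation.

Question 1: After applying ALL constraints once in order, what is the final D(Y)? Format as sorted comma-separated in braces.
Constraint 1 (Y < V) on D(Y)={2,3,4,5,7} D(V)={4,5,6,7}: Y {2,3,4,5,7}->{2,3,4,5}
Constraint 2 (X < Y) on D(X)={2,3,5,6,7} D(Y)={2,3,4,5}: X {2,3,5,6,7}->{2,3}; Y {2,3,4,5}->{3,4,5}
Constraint 3 (X != Z) on D(X)={2,3} D(Z)={3,4,5,7}: no change
Constraint 4 (X + Z = Y) on D(X)={2,3} D(Z)={3,4,5,7} D(Y)={3,4,5}: X {2,3}->{2}; Z {3,4,5,7}->{3}; Y {3,4,5}->{5}
So after all 4 constraints: D(Y) = {5}

Answer: {5}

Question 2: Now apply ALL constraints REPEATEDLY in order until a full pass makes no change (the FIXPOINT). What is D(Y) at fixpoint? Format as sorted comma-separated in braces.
Answer: {5}

Derivation:
pass 0 (initial): D(Y)={2,3,4,5,7}
pass 1: X {2,3,5,6,7}->{2}; Y {2,3,4,5,7}->{5}; Z {3,4,5,7}->{3}
pass 2: V {4,5,6,7}->{6,7}
pass 3: no change
Fixpoint after 3 passes: D(Y) = {5}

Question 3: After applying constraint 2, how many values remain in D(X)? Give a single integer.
Constraint 1 (Y < V) on D(Y)={2,3,4,5,7} D(V)={4,5,6,7}: Y {2,3,4,5,7}->{2,3,4,5}
Constraint 2 (X < Y) on D(X)={2,3,5,6,7} D(Y)={2,3,4,5}: X {2,3,5,6,7}->{2,3}; Y {2,3,4,5}->{3,4,5}
So after constraint 2: D(X)={2,3}, size = 2

Answer: 2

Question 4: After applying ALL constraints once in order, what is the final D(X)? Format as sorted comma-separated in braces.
Answer: {2}

Derivation:
Constraint 1 (Y < V) on D(Y)={2,3,4,5,7} D(V)={4,5,6,7}: Y {2,3,4,5,7}->{2,3,4,5}
Constraint 2 (X < Y) on D(X)={2,3,5,6,7} D(Y)={2,3,4,5}: X {2,3,5,6,7}->{2,3}; Y {2,3,4,5}->{3,4,5}
Constraint 3 (X != Z) on D(X)={2,3} D(Z)={3,4,5,7}: no change
Constraint 4 (X + Z = Y) on D(X)={2,3} D(Z)={3,4,5,7} D(Y)={3,4,5}: X {2,3}->{2}; Z {3,4,5,7}->{3}; Y {3,4,5}->{5}
So after all 4 constraints: D(X) = {2}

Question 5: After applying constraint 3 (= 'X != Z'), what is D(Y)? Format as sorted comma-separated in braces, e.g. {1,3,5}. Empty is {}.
Constraint 1 (Y < V) on D(Y)={2,3,4,5,7} D(V)={4,5,6,7}: Y {2,3,4,5,7}->{2,3,4,5}
Constraint 2 (X < Y) on D(X)={2,3,5,6,7} D(Y)={2,3,4,5}: X {2,3,5,6,7}->{2,3}; Y {2,3,4,5}->{3,4,5}
Constraint 3 (X != Z) on D(X)={2,3} D(Z)={3,4,5,7}: no change
So after constraint 3: D(Y) = {3,4,5}

Answer: {3,4,5}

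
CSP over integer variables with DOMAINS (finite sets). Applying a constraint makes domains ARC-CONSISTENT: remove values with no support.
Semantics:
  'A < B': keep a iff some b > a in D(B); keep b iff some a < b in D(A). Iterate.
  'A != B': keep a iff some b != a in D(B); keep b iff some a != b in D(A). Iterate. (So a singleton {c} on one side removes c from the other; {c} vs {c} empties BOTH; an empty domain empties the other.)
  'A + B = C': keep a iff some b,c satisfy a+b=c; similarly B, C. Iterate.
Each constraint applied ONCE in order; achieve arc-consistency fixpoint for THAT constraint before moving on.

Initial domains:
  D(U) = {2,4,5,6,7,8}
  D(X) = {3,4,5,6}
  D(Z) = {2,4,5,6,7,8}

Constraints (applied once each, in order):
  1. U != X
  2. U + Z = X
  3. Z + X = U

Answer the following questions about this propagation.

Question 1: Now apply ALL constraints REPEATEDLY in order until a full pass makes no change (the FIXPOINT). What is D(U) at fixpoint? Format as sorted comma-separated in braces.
pass 0 (initial): D(U)={2,4,5,6,7,8}
pass 1: U {2,4,5,6,7,8}->{}; X {3,4,5,6}->{}; Z {2,4,5,6,7,8}->{}
pass 2: no change
Fixpoint after 2 passes: D(U) = {}

Answer: {}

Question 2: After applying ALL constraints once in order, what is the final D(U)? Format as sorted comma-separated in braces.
Answer: {}

Derivation:
Constraint 1 (U != X) on D(U)={2,4,5,6,7,8} D(X)={3,4,5,6}: no change
Constraint 2 (U + Z = X) on D(U)={2,4,5,6,7,8} D(Z)={2,4,5,6,7,8} D(X)={3,4,5,6}: U {2,4,5,6,7,8}->{2,4}; Z {2,4,5,6,7,8}->{2,4}; X {3,4,5,6}->{4,6}
Constraint 3 (Z + X = U) on D(Z)={2,4} D(X)={4,6} D(U)={2,4}: Z {2,4}->{}; X {4,6}->{}; U {2,4}->{}
So after all 3 constraints: D(U) = {}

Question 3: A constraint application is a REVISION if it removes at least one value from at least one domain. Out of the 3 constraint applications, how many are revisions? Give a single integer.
Constraint 1 (U != X) on D(U)={2,4,5,6,7,8} D(X)={3,4,5,6}: no change => not a revision
Constraint 2 (U + Z = X) on D(U)={2,4,5,6,7,8} D(Z)={2,4,5,6,7,8} D(X)={3,4,5,6}: U {2,4,5,6,7,8}->{2,4}; Z {2,4,5,6,7,8}->{2,4}; X {3,4,5,6}->{4,6} => REVISION
Constraint 3 (Z + X = U) on D(Z)={2,4} D(X)={4,6} D(U)={2,4}: Z {2,4}->{}; X {4,6}->{}; U {2,4}->{} => REVISION
Total revisions = 2

Answer: 2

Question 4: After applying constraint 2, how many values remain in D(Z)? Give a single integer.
Constraint 1 (U != X) on D(U)={2,4,5,6,7,8} D(X)={3,4,5,6}: no change
Constraint 2 (U + Z = X) on D(U)={2,4,5,6,7,8} D(Z)={2,4,5,6,7,8} D(X)={3,4,5,6}: U {2,4,5,6,7,8}->{2,4}; Z {2,4,5,6,7,8}->{2,4}; X {3,4,5,6}->{4,6}
So after constraint 2: D(Z)={2,4}, size = 2

Answer: 2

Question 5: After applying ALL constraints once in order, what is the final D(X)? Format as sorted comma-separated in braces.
Constraint 1 (U != X) on D(U)={2,4,5,6,7,8} D(X)={3,4,5,6}: no change
Constraint 2 (U + Z = X) on D(U)={2,4,5,6,7,8} D(Z)={2,4,5,6,7,8} D(X)={3,4,5,6}: U {2,4,5,6,7,8}->{2,4}; Z {2,4,5,6,7,8}->{2,4}; X {3,4,5,6}->{4,6}
Constraint 3 (Z + X = U) on D(Z)={2,4} D(X)={4,6} D(U)={2,4}: Z {2,4}->{}; X {4,6}->{}; U {2,4}->{}
So after all 3 constraints: D(X) = {}

Answer: {}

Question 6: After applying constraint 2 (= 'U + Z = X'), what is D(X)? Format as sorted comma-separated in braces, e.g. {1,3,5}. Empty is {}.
Constraint 1 (U != X) on D(U)={2,4,5,6,7,8} D(X)={3,4,5,6}: no change
Constraint 2 (U + Z = X) on D(U)={2,4,5,6,7,8} D(Z)={2,4,5,6,7,8} D(X)={3,4,5,6}: U {2,4,5,6,7,8}->{2,4}; Z {2,4,5,6,7,8}->{2,4}; X {3,4,5,6}->{4,6}
So after constraint 2: D(X) = {4,6}

Answer: {4,6}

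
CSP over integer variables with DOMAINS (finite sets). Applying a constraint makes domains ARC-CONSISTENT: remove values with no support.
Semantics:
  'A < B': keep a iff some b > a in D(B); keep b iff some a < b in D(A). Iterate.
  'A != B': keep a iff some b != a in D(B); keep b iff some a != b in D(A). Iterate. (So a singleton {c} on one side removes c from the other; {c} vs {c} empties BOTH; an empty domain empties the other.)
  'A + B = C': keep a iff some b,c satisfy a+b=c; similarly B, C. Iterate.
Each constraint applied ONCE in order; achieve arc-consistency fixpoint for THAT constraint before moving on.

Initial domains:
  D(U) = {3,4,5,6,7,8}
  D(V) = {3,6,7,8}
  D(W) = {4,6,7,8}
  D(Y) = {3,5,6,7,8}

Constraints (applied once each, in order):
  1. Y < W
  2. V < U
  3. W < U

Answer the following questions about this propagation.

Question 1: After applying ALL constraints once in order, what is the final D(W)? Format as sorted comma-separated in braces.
Answer: {4,6,7}

Derivation:
Constraint 1 (Y < W) on D(Y)={3,5,6,7,8} D(W)={4,6,7,8}: Y {3,5,6,7,8}->{3,5,6,7}
Constraint 2 (V < U) on D(V)={3,6,7,8} D(U)={3,4,5,6,7,8}: V {3,6,7,8}->{3,6,7}; U {3,4,5,6,7,8}->{4,5,6,7,8}
Constraint 3 (W < U) on D(W)={4,6,7,8} D(U)={4,5,6,7,8}: W {4,6,7,8}->{4,6,7}; U {4,5,6,7,8}->{5,6,7,8}
So after all 3 constraints: D(W) = {4,6,7}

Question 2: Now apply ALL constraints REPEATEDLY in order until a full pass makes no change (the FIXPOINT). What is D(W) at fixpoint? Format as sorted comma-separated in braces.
Answer: {4,6,7}

Derivation:
pass 0 (initial): D(W)={4,6,7,8}
pass 1: U {3,4,5,6,7,8}->{5,6,7,8}; V {3,6,7,8}->{3,6,7}; W {4,6,7,8}->{4,6,7}; Y {3,5,6,7,8}->{3,5,6,7}
pass 2: Y {3,5,6,7}->{3,5,6}
pass 3: no change
Fixpoint after 3 passes: D(W) = {4,6,7}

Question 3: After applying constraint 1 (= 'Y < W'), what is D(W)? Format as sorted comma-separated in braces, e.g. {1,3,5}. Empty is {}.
Constraint 1 (Y < W) on D(Y)={3,5,6,7,8} D(W)={4,6,7,8}: Y {3,5,6,7,8}->{3,5,6,7}
So after constraint 1: D(W) = {4,6,7,8}

Answer: {4,6,7,8}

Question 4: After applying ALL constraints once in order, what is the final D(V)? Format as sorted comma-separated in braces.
Answer: {3,6,7}

Derivation:
Constraint 1 (Y < W) on D(Y)={3,5,6,7,8} D(W)={4,6,7,8}: Y {3,5,6,7,8}->{3,5,6,7}
Constraint 2 (V < U) on D(V)={3,6,7,8} D(U)={3,4,5,6,7,8}: V {3,6,7,8}->{3,6,7}; U {3,4,5,6,7,8}->{4,5,6,7,8}
Constraint 3 (W < U) on D(W)={4,6,7,8} D(U)={4,5,6,7,8}: W {4,6,7,8}->{4,6,7}; U {4,5,6,7,8}->{5,6,7,8}
So after all 3 constraints: D(V) = {3,6,7}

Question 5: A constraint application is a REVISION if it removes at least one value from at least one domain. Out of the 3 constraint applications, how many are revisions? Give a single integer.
Answer: 3

Derivation:
Constraint 1 (Y < W) on D(Y)={3,5,6,7,8} D(W)={4,6,7,8}: Y {3,5,6,7,8}->{3,5,6,7} => REVISION
Constraint 2 (V < U) on D(V)={3,6,7,8} D(U)={3,4,5,6,7,8}: V {3,6,7,8}->{3,6,7}; U {3,4,5,6,7,8}->{4,5,6,7,8} => REVISION
Constraint 3 (W < U) on D(W)={4,6,7,8} D(U)={4,5,6,7,8}: W {4,6,7,8}->{4,6,7}; U {4,5,6,7,8}->{5,6,7,8} => REVISION
Total revisions = 3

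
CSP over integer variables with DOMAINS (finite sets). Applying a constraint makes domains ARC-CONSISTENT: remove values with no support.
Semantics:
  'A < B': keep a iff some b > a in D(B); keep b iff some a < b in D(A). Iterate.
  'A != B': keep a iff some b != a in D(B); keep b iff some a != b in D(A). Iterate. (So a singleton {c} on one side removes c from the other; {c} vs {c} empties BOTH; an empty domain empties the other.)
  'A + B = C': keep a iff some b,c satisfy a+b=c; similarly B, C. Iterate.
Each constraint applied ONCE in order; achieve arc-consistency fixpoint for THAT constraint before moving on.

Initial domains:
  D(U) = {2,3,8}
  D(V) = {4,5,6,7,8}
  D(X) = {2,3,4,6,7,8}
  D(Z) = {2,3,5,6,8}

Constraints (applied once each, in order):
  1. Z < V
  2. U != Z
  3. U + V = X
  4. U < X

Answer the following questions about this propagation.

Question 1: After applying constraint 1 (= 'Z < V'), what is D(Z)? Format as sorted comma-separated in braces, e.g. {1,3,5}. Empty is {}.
Constraint 1 (Z < V) on D(Z)={2,3,5,6,8} D(V)={4,5,6,7,8}: Z {2,3,5,6,8}->{2,3,5,6}
So after constraint 1: D(Z) = {2,3,5,6}

Answer: {2,3,5,6}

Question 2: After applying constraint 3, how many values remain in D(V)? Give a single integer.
Constraint 1 (Z < V) on D(Z)={2,3,5,6,8} D(V)={4,5,6,7,8}: Z {2,3,5,6,8}->{2,3,5,6}
Constraint 2 (U != Z) on D(U)={2,3,8} D(Z)={2,3,5,6}: no change
Constraint 3 (U + V = X) on D(U)={2,3,8} D(V)={4,5,6,7,8} D(X)={2,3,4,6,7,8}: U {2,3,8}->{2,3}; V {4,5,6,7,8}->{4,5,6}; X {2,3,4,6,7,8}->{6,7,8}
So after constraint 3: D(V)={4,5,6}, size = 3

Answer: 3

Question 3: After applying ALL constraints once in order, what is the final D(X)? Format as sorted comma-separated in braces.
Constraint 1 (Z < V) on D(Z)={2,3,5,6,8} D(V)={4,5,6,7,8}: Z {2,3,5,6,8}->{2,3,5,6}
Constraint 2 (U != Z) on D(U)={2,3,8} D(Z)={2,3,5,6}: no change
Constraint 3 (U + V = X) on D(U)={2,3,8} D(V)={4,5,6,7,8} D(X)={2,3,4,6,7,8}: U {2,3,8}->{2,3}; V {4,5,6,7,8}->{4,5,6}; X {2,3,4,6,7,8}->{6,7,8}
Constraint 4 (U < X) on D(U)={2,3} D(X)={6,7,8}: no change
So after all 4 constraints: D(X) = {6,7,8}

Answer: {6,7,8}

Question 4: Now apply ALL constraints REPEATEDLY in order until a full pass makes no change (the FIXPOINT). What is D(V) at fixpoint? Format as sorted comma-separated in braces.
pass 0 (initial): D(V)={4,5,6,7,8}
pass 1: U {2,3,8}->{2,3}; V {4,5,6,7,8}->{4,5,6}; X {2,3,4,6,7,8}->{6,7,8}; Z {2,3,5,6,8}->{2,3,5,6}
pass 2: Z {2,3,5,6}->{2,3,5}
pass 3: no change
Fixpoint after 3 passes: D(V) = {4,5,6}

Answer: {4,5,6}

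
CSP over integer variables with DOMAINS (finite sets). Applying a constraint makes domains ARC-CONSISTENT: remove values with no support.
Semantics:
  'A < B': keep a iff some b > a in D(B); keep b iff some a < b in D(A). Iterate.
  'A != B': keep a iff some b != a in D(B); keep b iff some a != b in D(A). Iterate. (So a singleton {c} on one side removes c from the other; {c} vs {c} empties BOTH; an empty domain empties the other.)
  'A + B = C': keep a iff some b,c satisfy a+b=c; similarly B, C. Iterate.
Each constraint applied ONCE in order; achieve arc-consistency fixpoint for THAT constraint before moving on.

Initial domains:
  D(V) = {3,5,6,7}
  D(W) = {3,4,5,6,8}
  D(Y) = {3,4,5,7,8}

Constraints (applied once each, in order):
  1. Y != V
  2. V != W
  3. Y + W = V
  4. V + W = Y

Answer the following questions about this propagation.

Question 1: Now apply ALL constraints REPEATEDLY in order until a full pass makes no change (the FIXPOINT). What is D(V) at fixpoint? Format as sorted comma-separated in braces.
pass 0 (initial): D(V)={3,5,6,7}
pass 1: V {3,5,6,7}->{}; W {3,4,5,6,8}->{}; Y {3,4,5,7,8}->{}
pass 2: no change
Fixpoint after 2 passes: D(V) = {}

Answer: {}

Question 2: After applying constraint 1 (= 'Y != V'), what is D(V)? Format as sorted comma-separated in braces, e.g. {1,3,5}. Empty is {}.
Answer: {3,5,6,7}

Derivation:
Constraint 1 (Y != V) on D(Y)={3,4,5,7,8} D(V)={3,5,6,7}: no change
So after constraint 1: D(V) = {3,5,6,7}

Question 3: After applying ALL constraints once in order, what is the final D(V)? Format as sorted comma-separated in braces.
Constraint 1 (Y != V) on D(Y)={3,4,5,7,8} D(V)={3,5,6,7}: no change
Constraint 2 (V != W) on D(V)={3,5,6,7} D(W)={3,4,5,6,8}: no change
Constraint 3 (Y + W = V) on D(Y)={3,4,5,7,8} D(W)={3,4,5,6,8} D(V)={3,5,6,7}: Y {3,4,5,7,8}->{3,4}; W {3,4,5,6,8}->{3,4}; V {3,5,6,7}->{6,7}
Constraint 4 (V + W = Y) on D(V)={6,7} D(W)={3,4} D(Y)={3,4}: V {6,7}->{}; W {3,4}->{}; Y {3,4}->{}
So after all 4 constraints: D(V) = {}

Answer: {}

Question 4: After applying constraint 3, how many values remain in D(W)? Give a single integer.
Constraint 1 (Y != V) on D(Y)={3,4,5,7,8} D(V)={3,5,6,7}: no change
Constraint 2 (V != W) on D(V)={3,5,6,7} D(W)={3,4,5,6,8}: no change
Constraint 3 (Y + W = V) on D(Y)={3,4,5,7,8} D(W)={3,4,5,6,8} D(V)={3,5,6,7}: Y {3,4,5,7,8}->{3,4}; W {3,4,5,6,8}->{3,4}; V {3,5,6,7}->{6,7}
So after constraint 3: D(W)={3,4}, size = 2

Answer: 2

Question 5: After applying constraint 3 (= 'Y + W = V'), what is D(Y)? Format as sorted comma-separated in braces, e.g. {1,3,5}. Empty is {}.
Constraint 1 (Y != V) on D(Y)={3,4,5,7,8} D(V)={3,5,6,7}: no change
Constraint 2 (V != W) on D(V)={3,5,6,7} D(W)={3,4,5,6,8}: no change
Constraint 3 (Y + W = V) on D(Y)={3,4,5,7,8} D(W)={3,4,5,6,8} D(V)={3,5,6,7}: Y {3,4,5,7,8}->{3,4}; W {3,4,5,6,8}->{3,4}; V {3,5,6,7}->{6,7}
So after constraint 3: D(Y) = {3,4}

Answer: {3,4}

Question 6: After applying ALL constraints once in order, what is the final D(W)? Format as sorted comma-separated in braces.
Answer: {}

Derivation:
Constraint 1 (Y != V) on D(Y)={3,4,5,7,8} D(V)={3,5,6,7}: no change
Constraint 2 (V != W) on D(V)={3,5,6,7} D(W)={3,4,5,6,8}: no change
Constraint 3 (Y + W = V) on D(Y)={3,4,5,7,8} D(W)={3,4,5,6,8} D(V)={3,5,6,7}: Y {3,4,5,7,8}->{3,4}; W {3,4,5,6,8}->{3,4}; V {3,5,6,7}->{6,7}
Constraint 4 (V + W = Y) on D(V)={6,7} D(W)={3,4} D(Y)={3,4}: V {6,7}->{}; W {3,4}->{}; Y {3,4}->{}
So after all 4 constraints: D(W) = {}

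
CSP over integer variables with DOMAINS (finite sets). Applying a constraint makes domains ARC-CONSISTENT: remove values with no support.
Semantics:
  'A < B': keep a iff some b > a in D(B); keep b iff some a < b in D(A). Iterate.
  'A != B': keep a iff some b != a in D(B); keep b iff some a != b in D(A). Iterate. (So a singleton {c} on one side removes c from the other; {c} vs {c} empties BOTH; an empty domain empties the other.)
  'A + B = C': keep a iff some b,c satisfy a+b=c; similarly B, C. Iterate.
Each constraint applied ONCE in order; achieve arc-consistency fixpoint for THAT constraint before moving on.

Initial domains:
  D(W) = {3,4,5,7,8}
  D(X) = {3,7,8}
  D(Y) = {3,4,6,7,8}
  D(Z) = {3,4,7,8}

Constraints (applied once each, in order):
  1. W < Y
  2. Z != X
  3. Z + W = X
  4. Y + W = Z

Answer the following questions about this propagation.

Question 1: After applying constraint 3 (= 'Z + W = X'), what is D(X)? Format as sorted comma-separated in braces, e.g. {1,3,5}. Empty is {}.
Constraint 1 (W < Y) on D(W)={3,4,5,7,8} D(Y)={3,4,6,7,8}: W {3,4,5,7,8}->{3,4,5,7}; Y {3,4,6,7,8}->{4,6,7,8}
Constraint 2 (Z != X) on D(Z)={3,4,7,8} D(X)={3,7,8}: no change
Constraint 3 (Z + W = X) on D(Z)={3,4,7,8} D(W)={3,4,5,7} D(X)={3,7,8}: Z {3,4,7,8}->{3,4}; W {3,4,5,7}->{3,4,5}; X {3,7,8}->{7,8}
So after constraint 3: D(X) = {7,8}

Answer: {7,8}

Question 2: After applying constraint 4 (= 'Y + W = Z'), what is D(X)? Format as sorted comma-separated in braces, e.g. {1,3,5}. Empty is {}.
Constraint 1 (W < Y) on D(W)={3,4,5,7,8} D(Y)={3,4,6,7,8}: W {3,4,5,7,8}->{3,4,5,7}; Y {3,4,6,7,8}->{4,6,7,8}
Constraint 2 (Z != X) on D(Z)={3,4,7,8} D(X)={3,7,8}: no change
Constraint 3 (Z + W = X) on D(Z)={3,4,7,8} D(W)={3,4,5,7} D(X)={3,7,8}: Z {3,4,7,8}->{3,4}; W {3,4,5,7}->{3,4,5}; X {3,7,8}->{7,8}
Constraint 4 (Y + W = Z) on D(Y)={4,6,7,8} D(W)={3,4,5} D(Z)={3,4}: Y {4,6,7,8}->{}; W {3,4,5}->{}; Z {3,4}->{}
So after constraint 4: D(X) = {7,8}

Answer: {7,8}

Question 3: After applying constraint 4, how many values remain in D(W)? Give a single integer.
Answer: 0

Derivation:
Constraint 1 (W < Y) on D(W)={3,4,5,7,8} D(Y)={3,4,6,7,8}: W {3,4,5,7,8}->{3,4,5,7}; Y {3,4,6,7,8}->{4,6,7,8}
Constraint 2 (Z != X) on D(Z)={3,4,7,8} D(X)={3,7,8}: no change
Constraint 3 (Z + W = X) on D(Z)={3,4,7,8} D(W)={3,4,5,7} D(X)={3,7,8}: Z {3,4,7,8}->{3,4}; W {3,4,5,7}->{3,4,5}; X {3,7,8}->{7,8}
Constraint 4 (Y + W = Z) on D(Y)={4,6,7,8} D(W)={3,4,5} D(Z)={3,4}: Y {4,6,7,8}->{}; W {3,4,5}->{}; Z {3,4}->{}
So after constraint 4: D(W)={}, size = 0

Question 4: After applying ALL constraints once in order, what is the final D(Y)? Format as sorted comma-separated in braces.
Constraint 1 (W < Y) on D(W)={3,4,5,7,8} D(Y)={3,4,6,7,8}: W {3,4,5,7,8}->{3,4,5,7}; Y {3,4,6,7,8}->{4,6,7,8}
Constraint 2 (Z != X) on D(Z)={3,4,7,8} D(X)={3,7,8}: no change
Constraint 3 (Z + W = X) on D(Z)={3,4,7,8} D(W)={3,4,5,7} D(X)={3,7,8}: Z {3,4,7,8}->{3,4}; W {3,4,5,7}->{3,4,5}; X {3,7,8}->{7,8}
Constraint 4 (Y + W = Z) on D(Y)={4,6,7,8} D(W)={3,4,5} D(Z)={3,4}: Y {4,6,7,8}->{}; W {3,4,5}->{}; Z {3,4}->{}
So after all 4 constraints: D(Y) = {}

Answer: {}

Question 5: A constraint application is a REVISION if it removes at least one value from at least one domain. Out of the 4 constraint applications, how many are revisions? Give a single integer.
Answer: 3

Derivation:
Constraint 1 (W < Y) on D(W)={3,4,5,7,8} D(Y)={3,4,6,7,8}: W {3,4,5,7,8}->{3,4,5,7}; Y {3,4,6,7,8}->{4,6,7,8} => REVISION
Constraint 2 (Z != X) on D(Z)={3,4,7,8} D(X)={3,7,8}: no change => not a revision
Constraint 3 (Z + W = X) on D(Z)={3,4,7,8} D(W)={3,4,5,7} D(X)={3,7,8}: Z {3,4,7,8}->{3,4}; W {3,4,5,7}->{3,4,5}; X {3,7,8}->{7,8} => REVISION
Constraint 4 (Y + W = Z) on D(Y)={4,6,7,8} D(W)={3,4,5} D(Z)={3,4}: Y {4,6,7,8}->{}; W {3,4,5}->{}; Z {3,4}->{} => REVISION
Total revisions = 3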